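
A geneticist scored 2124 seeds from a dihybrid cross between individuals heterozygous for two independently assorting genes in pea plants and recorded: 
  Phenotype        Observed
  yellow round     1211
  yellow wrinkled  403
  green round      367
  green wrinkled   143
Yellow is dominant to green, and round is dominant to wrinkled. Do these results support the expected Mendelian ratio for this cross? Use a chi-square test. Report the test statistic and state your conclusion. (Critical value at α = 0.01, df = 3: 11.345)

3.521; consistent

A dihybrid F₂ with independent assortment and complete dominance at both loci gives a 9:3:3:1 phenotypic ratio.
Under the 9:3:3:1 hypothesis (Σ ratio = 16, N = 2124):
  yellow round: 2124 × 9/16 = 1194.75
  yellow wrinkled: 2124 × 3/16 = 398.25
  green round: 2124 × 3/16 = 398.25
  green wrinkled: 2124 × 1/16 = 132.75
χ² = Σ (O − E)² / E
  yellow round: (1211 − 1194.75)² / 1194.75 = 0.2210
  yellow wrinkled: (403 − 398.25)² / 398.25 = 0.0567
  green round: (367 − 398.25)² / 398.25 = 2.4521
  green wrinkled: (143 − 132.75)² / 132.75 = 0.7914
χ² = 0.2210 + 0.0567 + 2.4521 + 0.7914 = 3.5212 ≈ 3.521
Degrees of freedom = 4 − 1 = 3; critical value at α = 0.01 is 11.345.
Since 3.521 < 11.345, we fail to reject the null hypothesis — the data are consistent with the 9:3:3:1 ratio.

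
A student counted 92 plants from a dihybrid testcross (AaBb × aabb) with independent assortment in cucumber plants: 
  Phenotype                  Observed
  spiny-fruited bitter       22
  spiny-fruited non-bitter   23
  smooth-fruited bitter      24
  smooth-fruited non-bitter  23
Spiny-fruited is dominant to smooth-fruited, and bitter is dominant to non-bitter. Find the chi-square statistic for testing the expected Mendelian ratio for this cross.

A dihybrid testcross with independent assortment gives a 1:1:1:1 ratio.
Total ratio parts = 4. Expected numbers out of 92:
  spiny-fruited bitter: 92 × 1/4 = 23
  spiny-fruited non-bitter: 92 × 1/4 = 23
  smooth-fruited bitter: 92 × 1/4 = 23
  smooth-fruited non-bitter: 92 × 1/4 = 23
χ² = Σ (O − E)² / E
  spiny-fruited bitter: (22 − 23)² / 23 = 0.0435
  spiny-fruited non-bitter: (23 − 23)² / 23 = 0.0000
  smooth-fruited bitter: (24 − 23)² / 23 = 0.0435
  smooth-fruited non-bitter: (23 − 23)² / 23 = 0.0000
χ² = 0.0435 + 0.0000 + 0.0435 + 0.0000 = 0.087

0.087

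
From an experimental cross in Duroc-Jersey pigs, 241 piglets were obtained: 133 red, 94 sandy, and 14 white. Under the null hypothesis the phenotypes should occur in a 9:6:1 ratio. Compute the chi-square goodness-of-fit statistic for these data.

0.269

Expected counts for N = 241 under a 9:6:1 ratio (total parts = 16):
  red: 241 × 9/16 = 135.5625
  sandy: 241 × 6/16 = 90.375
  white: 241 × 1/16 = 15.0625
χ² = Σ (O − E)² / E
  red: (133 − 135.5625)² / 135.5625 = 0.0484
  sandy: (94 − 90.375)² / 90.375 = 0.1454
  white: (14 − 15.0625)² / 15.0625 = 0.0749
χ² = 0.0484 + 0.1454 + 0.0749 = 0.2687 ≈ 0.269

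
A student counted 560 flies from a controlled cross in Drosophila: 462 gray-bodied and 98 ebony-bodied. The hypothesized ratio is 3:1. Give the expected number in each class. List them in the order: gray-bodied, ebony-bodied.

420, 140

The 3:1 ratio has 4 parts, so with N = 560 the expected counts are:
  gray-bodied: 560 × 3/4 = 420
  ebony-bodied: 560 × 1/4 = 140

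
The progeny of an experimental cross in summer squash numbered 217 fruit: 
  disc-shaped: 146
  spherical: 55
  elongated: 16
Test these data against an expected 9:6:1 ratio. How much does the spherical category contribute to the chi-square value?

8.549

Expected counts for N = 217 under a 9:6:1 ratio (total parts = 16):
  disc-shaped: 217 × 9/16 = 122.0625
  spherical: 217 × 6/16 = 81.375
  elongated: 217 × 1/16 = 13.5625
Contribution of spherical: (55 − 81.375)² / 81.375 = 8.5486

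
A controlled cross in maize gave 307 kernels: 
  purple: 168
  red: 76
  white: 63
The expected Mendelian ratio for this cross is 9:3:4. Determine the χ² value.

8.496

Total ratio parts = 16. Expected numbers out of 307:
  purple: 307 × 9/16 = 172.6875
  red: 307 × 3/16 = 57.5625
  white: 307 × 4/16 = 76.75
χ² = Σ (O − E)² / E
  purple: (168 − 172.6875)² / 172.6875 = 0.1272
  red: (76 − 57.5625)² / 57.5625 = 5.9056
  white: (63 − 76.75)² / 76.75 = 2.4634
χ² = 0.1272 + 5.9056 + 2.4634 = 8.4962 ≈ 8.496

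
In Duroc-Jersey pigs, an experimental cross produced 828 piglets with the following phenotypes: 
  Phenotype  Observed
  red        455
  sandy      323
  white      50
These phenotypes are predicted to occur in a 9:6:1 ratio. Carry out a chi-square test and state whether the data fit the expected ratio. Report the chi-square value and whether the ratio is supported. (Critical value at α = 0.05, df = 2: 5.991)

0.811; consistent

Total ratio parts = 16. Expected numbers out of 828:
  red: 828 × 9/16 = 465.75
  sandy: 828 × 6/16 = 310.5
  white: 828 × 1/16 = 51.75
χ² = Σ (O − E)² / E
  red: (455 − 465.75)² / 465.75 = 0.2481
  sandy: (323 − 310.5)² / 310.5 = 0.5032
  white: (50 − 51.75)² / 51.75 = 0.0592
χ² = 0.2481 + 0.5032 + 0.0592 = 0.8105 ≈ 0.811
Degrees of freedom = 3 − 1 = 2; critical value at α = 0.05 is 5.991.
Since 0.811 < 5.991, we fail to reject the null hypothesis — the data are consistent with the 9:6:1 ratio.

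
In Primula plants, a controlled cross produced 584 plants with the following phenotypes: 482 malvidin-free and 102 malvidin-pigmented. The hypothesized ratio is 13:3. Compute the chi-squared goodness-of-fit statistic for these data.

0.632

Total ratio parts = 16. Expected numbers out of 584:
  malvidin-free: 584 × 13/16 = 474.5
  malvidin-pigmented: 584 × 3/16 = 109.5
χ² = Σ (O − E)² / E
  malvidin-free: (482 − 474.5)² / 474.5 = 0.1185
  malvidin-pigmented: (102 − 109.5)² / 109.5 = 0.5137
χ² = 0.1185 + 0.5137 = 0.6322 ≈ 0.632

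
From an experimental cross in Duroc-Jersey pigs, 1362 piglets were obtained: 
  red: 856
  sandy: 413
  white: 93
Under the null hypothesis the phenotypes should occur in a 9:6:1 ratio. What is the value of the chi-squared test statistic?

The 9:6:1 ratio has 16 parts, so with N = 1362 the expected counts are:
  red: 1362 × 9/16 = 766.125
  sandy: 1362 × 6/16 = 510.75
  white: 1362 × 1/16 = 85.125
χ² = Σ (O − E)² / E
  red: (856 − 766.125)² / 766.125 = 10.5433
  sandy: (413 − 510.75)² / 510.75 = 18.7079
  white: (93 − 85.125)² / 85.125 = 0.7285
χ² = 10.5433 + 18.7079 + 0.7285 = 29.9797 ≈ 29.980

29.980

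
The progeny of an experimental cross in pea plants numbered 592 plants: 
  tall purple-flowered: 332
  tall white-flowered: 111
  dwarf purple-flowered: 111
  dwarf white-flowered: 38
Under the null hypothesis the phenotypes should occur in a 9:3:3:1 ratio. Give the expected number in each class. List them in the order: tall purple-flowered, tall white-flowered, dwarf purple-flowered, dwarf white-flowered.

The 9:3:3:1 ratio has 16 parts, so with N = 592 the expected counts are:
  tall purple-flowered: 592 × 9/16 = 333
  tall white-flowered: 592 × 3/16 = 111
  dwarf purple-flowered: 592 × 3/16 = 111
  dwarf white-flowered: 592 × 1/16 = 37

333, 111, 111, 37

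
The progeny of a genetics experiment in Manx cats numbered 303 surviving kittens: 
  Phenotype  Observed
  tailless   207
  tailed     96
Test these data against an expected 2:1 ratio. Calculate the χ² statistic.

0.371

The 2:1 ratio has 3 parts, so with N = 303 the expected counts are:
  tailless: 303 × 2/3 = 202
  tailed: 303 × 1/3 = 101
χ² = Σ (O − E)² / E
  tailless: (207 − 202)² / 202 = 0.1238
  tailed: (96 − 101)² / 101 = 0.2475
χ² = 0.1238 + 0.2475 = 0.3713 ≈ 0.371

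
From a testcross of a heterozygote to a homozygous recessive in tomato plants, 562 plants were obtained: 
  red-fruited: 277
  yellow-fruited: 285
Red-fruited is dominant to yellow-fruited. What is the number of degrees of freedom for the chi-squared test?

1

A testcross of a heterozygote (Aa × aa) gives a 1:1 phenotypic ratio.
A goodness-of-fit test with 2 phenotype classes has df = 2 − 1 = 1.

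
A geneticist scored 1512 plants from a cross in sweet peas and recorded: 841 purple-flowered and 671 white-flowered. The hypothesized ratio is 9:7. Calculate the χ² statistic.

0.243

Expected counts for N = 1512 under a 9:7 ratio (total parts = 16):
  purple-flowered: 1512 × 9/16 = 850.5
  white-flowered: 1512 × 7/16 = 661.5
χ² = Σ (O − E)² / E
  purple-flowered: (841 − 850.5)² / 850.5 = 0.1061
  white-flowered: (671 − 661.5)² / 661.5 = 0.1364
χ² = 0.1061 + 0.1364 = 0.2425 ≈ 0.243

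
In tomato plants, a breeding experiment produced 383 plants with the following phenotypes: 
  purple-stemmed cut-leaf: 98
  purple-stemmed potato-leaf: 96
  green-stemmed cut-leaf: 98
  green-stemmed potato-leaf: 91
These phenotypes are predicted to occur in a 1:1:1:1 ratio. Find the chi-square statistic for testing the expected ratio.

0.342

Total ratio parts = 4. Expected numbers out of 383:
  purple-stemmed cut-leaf: 383 × 1/4 = 95.75
  purple-stemmed potato-leaf: 383 × 1/4 = 95.75
  green-stemmed cut-leaf: 383 × 1/4 = 95.75
  green-stemmed potato-leaf: 383 × 1/4 = 95.75
χ² = Σ (O − E)² / E
  purple-stemmed cut-leaf: (98 − 95.75)² / 95.75 = 0.0529
  purple-stemmed potato-leaf: (96 − 95.75)² / 95.75 = 0.0007
  green-stemmed cut-leaf: (98 − 95.75)² / 95.75 = 0.0529
  green-stemmed potato-leaf: (91 − 95.75)² / 95.75 = 0.2356
χ² = 0.0529 + 0.0007 + 0.0529 + 0.2356 = 0.3421 ≈ 0.342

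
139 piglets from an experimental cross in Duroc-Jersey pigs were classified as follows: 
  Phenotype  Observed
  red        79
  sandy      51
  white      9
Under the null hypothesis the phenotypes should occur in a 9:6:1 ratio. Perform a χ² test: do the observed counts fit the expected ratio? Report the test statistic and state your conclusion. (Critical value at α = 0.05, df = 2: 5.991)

0.044; consistent

Total ratio parts = 16. Expected numbers out of 139:
  red: 139 × 9/16 = 78.1875
  sandy: 139 × 6/16 = 52.125
  white: 139 × 1/16 = 8.6875
χ² = Σ (O − E)² / E
  red: (79 − 78.1875)² / 78.1875 = 0.0084
  sandy: (51 − 52.125)² / 52.125 = 0.0243
  white: (9 − 8.6875)² / 8.6875 = 0.0112
χ² = 0.0084 + 0.0243 + 0.0112 = 0.0439 ≈ 0.044
Degrees of freedom = 3 − 1 = 2; critical value at α = 0.05 is 5.991.
Since 0.044 < 5.991, we fail to reject the null hypothesis — the data are consistent with the 9:6:1 ratio.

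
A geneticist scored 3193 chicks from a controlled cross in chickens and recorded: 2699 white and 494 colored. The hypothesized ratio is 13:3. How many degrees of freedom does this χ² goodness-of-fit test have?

A goodness-of-fit test with 2 phenotype classes has df = 2 − 1 = 1.

1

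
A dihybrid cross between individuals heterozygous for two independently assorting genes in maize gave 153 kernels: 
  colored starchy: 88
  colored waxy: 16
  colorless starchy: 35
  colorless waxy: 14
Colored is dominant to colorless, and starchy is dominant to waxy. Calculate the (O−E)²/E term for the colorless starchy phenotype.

A dihybrid F₂ with independent assortment and complete dominance at both loci gives a 9:3:3:1 phenotypic ratio.
Under the 9:3:3:1 hypothesis (Σ ratio = 16, N = 153):
  colored starchy: 153 × 9/16 = 86.0625
  colored waxy: 153 × 3/16 = 28.6875
  colorless starchy: 153 × 3/16 = 28.6875
  colorless waxy: 153 × 1/16 = 9.5625
Contribution of colorless starchy: (35 − 28.6875)² / 28.6875 = 1.3890

1.389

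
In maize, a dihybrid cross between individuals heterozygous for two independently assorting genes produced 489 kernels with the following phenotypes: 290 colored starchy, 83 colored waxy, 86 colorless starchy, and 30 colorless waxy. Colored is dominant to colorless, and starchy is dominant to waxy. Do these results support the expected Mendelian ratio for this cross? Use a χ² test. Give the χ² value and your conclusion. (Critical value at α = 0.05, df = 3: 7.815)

A dihybrid F₂ with independent assortment and complete dominance at both loci gives a 9:3:3:1 phenotypic ratio.
Total ratio parts = 16. Expected numbers out of 489:
  colored starchy: 489 × 9/16 = 275.0625
  colored waxy: 489 × 3/16 = 91.6875
  colorless starchy: 489 × 3/16 = 91.6875
  colorless waxy: 489 × 1/16 = 30.5625
χ² = Σ (O − E)² / E
  colored starchy: (290 − 275.0625)² / 275.0625 = 0.8112
  colored waxy: (83 − 91.6875)² / 91.6875 = 0.8232
  colorless starchy: (86 − 91.6875)² / 91.6875 = 0.3528
  colorless waxy: (30 − 30.5625)² / 30.5625 = 0.0104
χ² = 0.8112 + 0.8232 + 0.3528 + 0.0104 = 1.9976 ≈ 1.998
Degrees of freedom = 4 − 1 = 3; critical value at α = 0.05 is 7.815.
Since 1.998 < 7.815, we fail to reject the null hypothesis — the data are consistent with the 9:3:3:1 ratio.

1.998; consistent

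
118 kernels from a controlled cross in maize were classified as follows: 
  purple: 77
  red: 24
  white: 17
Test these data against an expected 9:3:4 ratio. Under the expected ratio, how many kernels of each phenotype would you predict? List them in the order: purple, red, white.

66.375, 22.125, 29.5

Expected counts for N = 118 under a 9:3:4 ratio (total parts = 16):
  purple: 118 × 9/16 = 66.375
  red: 118 × 3/16 = 22.125
  white: 118 × 4/16 = 29.5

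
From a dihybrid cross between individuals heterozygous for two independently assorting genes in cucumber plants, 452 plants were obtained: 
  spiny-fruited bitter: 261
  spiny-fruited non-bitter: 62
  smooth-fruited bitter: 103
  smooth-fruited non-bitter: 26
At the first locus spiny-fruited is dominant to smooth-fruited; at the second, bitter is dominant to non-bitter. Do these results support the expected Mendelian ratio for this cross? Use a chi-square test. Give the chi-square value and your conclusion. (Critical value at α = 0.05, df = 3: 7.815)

A dihybrid F₂ with independent assortment and complete dominance at both loci gives a 9:3:3:1 phenotypic ratio.
Expected counts for N = 452 under a 9:3:3:1 ratio (total parts = 16):
  spiny-fruited bitter: 452 × 9/16 = 254.25
  spiny-fruited non-bitter: 452 × 3/16 = 84.75
  smooth-fruited bitter: 452 × 3/16 = 84.75
  smooth-fruited non-bitter: 452 × 1/16 = 28.25
χ² = Σ (O − E)² / E
  spiny-fruited bitter: (261 − 254.25)² / 254.25 = 0.1792
  spiny-fruited non-bitter: (62 − 84.75)² / 84.75 = 6.1069
  smooth-fruited bitter: (103 − 84.75)² / 84.75 = 3.9299
  smooth-fruited non-bitter: (26 − 28.25)² / 28.25 = 0.1792
χ² = 0.1792 + 6.1069 + 3.9299 + 0.1792 = 10.3952 ≈ 10.395
Degrees of freedom = 4 − 1 = 3; critical value at α = 0.05 is 7.815.
Since 10.395 > 7.815, we reject the null hypothesis — the data do not fit the 9:3:3:1 ratio.

10.395; not consistent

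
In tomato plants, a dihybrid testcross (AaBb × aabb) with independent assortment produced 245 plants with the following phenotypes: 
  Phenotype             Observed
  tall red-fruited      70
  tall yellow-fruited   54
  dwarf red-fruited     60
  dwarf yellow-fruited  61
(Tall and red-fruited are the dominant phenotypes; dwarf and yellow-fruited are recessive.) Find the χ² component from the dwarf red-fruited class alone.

A dihybrid testcross with independent assortment gives a 1:1:1:1 ratio.
The 1:1:1:1 ratio has 4 parts, so with N = 245 the expected counts are:
  tall red-fruited: 245 × 1/4 = 61.25
  tall yellow-fruited: 245 × 1/4 = 61.25
  dwarf red-fruited: 245 × 1/4 = 61.25
  dwarf yellow-fruited: 245 × 1/4 = 61.25
Contribution of dwarf red-fruited: (60 − 61.25)² / 61.25 = 0.0255

0.026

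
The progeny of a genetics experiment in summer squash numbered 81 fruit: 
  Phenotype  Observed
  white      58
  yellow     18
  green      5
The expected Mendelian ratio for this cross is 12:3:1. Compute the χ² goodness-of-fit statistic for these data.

The 12:3:1 ratio has 16 parts, so with N = 81 the expected counts are:
  white: 81 × 12/16 = 60.75
  yellow: 81 × 3/16 = 15.1875
  green: 81 × 1/16 = 5.0625
χ² = Σ (O − E)² / E
  white: (58 − 60.75)² / 60.75 = 0.1245
  yellow: (18 − 15.1875)² / 15.1875 = 0.5208
  green: (5 − 5.0625)² / 5.0625 = 0.0008
χ² = 0.1245 + 0.5208 + 0.0008 = 0.6461 ≈ 0.646

0.646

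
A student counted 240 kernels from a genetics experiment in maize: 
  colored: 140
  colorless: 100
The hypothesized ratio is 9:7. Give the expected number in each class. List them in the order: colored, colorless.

135, 105

Under the 9:7 hypothesis (Σ ratio = 16, N = 240):
  colored: 240 × 9/16 = 135
  colorless: 240 × 7/16 = 105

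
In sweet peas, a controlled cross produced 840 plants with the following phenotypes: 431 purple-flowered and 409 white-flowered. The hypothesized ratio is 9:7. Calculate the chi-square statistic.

Expected counts for N = 840 under a 9:7 ratio (total parts = 16):
  purple-flowered: 840 × 9/16 = 472.5
  white-flowered: 840 × 7/16 = 367.5
χ² = Σ (O − E)² / E
  purple-flowered: (431 − 472.5)² / 472.5 = 3.6450
  white-flowered: (409 − 367.5)² / 367.5 = 4.6864
χ² = 3.6450 + 4.6864 = 8.3314 ≈ 8.331

8.331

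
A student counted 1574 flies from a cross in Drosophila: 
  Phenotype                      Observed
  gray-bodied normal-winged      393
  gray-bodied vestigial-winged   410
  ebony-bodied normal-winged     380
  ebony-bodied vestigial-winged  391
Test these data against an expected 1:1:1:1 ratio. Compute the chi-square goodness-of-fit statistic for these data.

The 1:1:1:1 ratio has 4 parts, so with N = 1574 the expected counts are:
  gray-bodied normal-winged: 1574 × 1/4 = 393.5
  gray-bodied vestigial-winged: 1574 × 1/4 = 393.5
  ebony-bodied normal-winged: 1574 × 1/4 = 393.5
  ebony-bodied vestigial-winged: 1574 × 1/4 = 393.5
χ² = Σ (O − E)² / E
  gray-bodied normal-winged: (393 − 393.5)² / 393.5 = 0.0006
  gray-bodied vestigial-winged: (410 − 393.5)² / 393.5 = 0.6919
  ebony-bodied normal-winged: (380 − 393.5)² / 393.5 = 0.4632
  ebony-bodied vestigial-winged: (391 − 393.5)² / 393.5 = 0.0159
χ² = 0.0006 + 0.6919 + 0.4632 + 0.0159 = 1.1716 ≈ 1.172

1.172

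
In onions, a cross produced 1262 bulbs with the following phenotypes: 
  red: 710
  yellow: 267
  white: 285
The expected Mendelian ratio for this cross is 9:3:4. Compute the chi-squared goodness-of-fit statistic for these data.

6.848

Total ratio parts = 16. Expected numbers out of 1262:
  red: 1262 × 9/16 = 709.875
  yellow: 1262 × 3/16 = 236.625
  white: 1262 × 4/16 = 315.5
χ² = Σ (O − E)² / E
  red: (710 − 709.875)² / 709.875 = 0.0000
  yellow: (267 − 236.625)² / 236.625 = 3.8992
  white: (285 − 315.5)² / 315.5 = 2.9485
χ² = 0.0000 + 3.8992 + 2.9485 = 6.8477 ≈ 6.848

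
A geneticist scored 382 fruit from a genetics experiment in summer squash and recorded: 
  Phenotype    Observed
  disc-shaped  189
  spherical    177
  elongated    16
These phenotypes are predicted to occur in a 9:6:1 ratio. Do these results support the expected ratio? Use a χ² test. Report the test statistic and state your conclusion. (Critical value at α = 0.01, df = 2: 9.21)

13.665; not consistent

The 9:6:1 ratio has 16 parts, so with N = 382 the expected counts are:
  disc-shaped: 382 × 9/16 = 214.875
  spherical: 382 × 6/16 = 143.25
  elongated: 382 × 1/16 = 23.875
χ² = Σ (O − E)² / E
  disc-shaped: (189 − 214.875)² / 214.875 = 3.1158
  spherical: (177 − 143.25)² / 143.25 = 7.9516
  elongated: (16 − 23.875)² / 23.875 = 2.5975
χ² = 3.1158 + 7.9516 + 2.5975 = 13.6649 ≈ 13.665
Degrees of freedom = 3 − 1 = 2; critical value at α = 0.01 is 9.21.
Since 13.665 > 9.21, we reject the null hypothesis — the data do not fit the 9:6:1 ratio.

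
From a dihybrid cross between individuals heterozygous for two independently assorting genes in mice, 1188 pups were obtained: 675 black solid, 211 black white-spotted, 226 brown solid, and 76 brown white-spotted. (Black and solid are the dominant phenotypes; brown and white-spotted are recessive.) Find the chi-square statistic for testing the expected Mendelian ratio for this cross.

A dihybrid F₂ with independent assortment and complete dominance at both loci gives a 9:3:3:1 phenotypic ratio.
Under the 9:3:3:1 hypothesis (Σ ratio = 16, N = 1188):
  black solid: 1188 × 9/16 = 668.25
  black white-spotted: 1188 × 3/16 = 222.75
  brown solid: 1188 × 3/16 = 222.75
  brown white-spotted: 1188 × 1/16 = 74.25
χ² = Σ (O − E)² / E
  black solid: (675 − 668.25)² / 668.25 = 0.0682
  black white-spotted: (211 − 222.75)² / 222.75 = 0.6198
  brown solid: (226 − 222.75)² / 222.75 = 0.0474
  brown white-spotted: (76 − 74.25)² / 74.25 = 0.0412
χ² = 0.0682 + 0.6198 + 0.0474 + 0.0412 = 0.7766 ≈ 0.777

0.777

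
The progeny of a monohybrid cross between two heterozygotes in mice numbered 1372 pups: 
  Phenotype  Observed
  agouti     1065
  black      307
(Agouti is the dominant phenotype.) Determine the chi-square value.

5.038

For a monohybrid cross between heterozygotes with complete dominance, the expected phenotypic ratio is 3:1.
Total ratio parts = 4. Expected numbers out of 1372:
  agouti: 1372 × 3/4 = 1029
  black: 1372 × 1/4 = 343
χ² = Σ (O − E)² / E
  agouti: (1065 − 1029)² / 1029 = 1.2595
  black: (307 − 343)² / 343 = 3.7784
χ² = 1.2595 + 3.7784 = 5.0379 ≈ 5.038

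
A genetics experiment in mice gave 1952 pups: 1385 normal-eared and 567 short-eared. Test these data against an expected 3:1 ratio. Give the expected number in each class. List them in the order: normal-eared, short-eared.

1464, 488

Expected counts for N = 1952 under a 3:1 ratio (total parts = 4):
  normal-eared: 1952 × 3/4 = 1464
  short-eared: 1952 × 1/4 = 488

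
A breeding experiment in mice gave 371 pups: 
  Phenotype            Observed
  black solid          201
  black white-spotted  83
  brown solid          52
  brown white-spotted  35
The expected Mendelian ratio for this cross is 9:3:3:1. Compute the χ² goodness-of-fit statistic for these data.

The 9:3:3:1 ratio has 16 parts, so with N = 371 the expected counts are:
  black solid: 371 × 9/16 = 208.6875
  black white-spotted: 371 × 3/16 = 69.5625
  brown solid: 371 × 3/16 = 69.5625
  brown white-spotted: 371 × 1/16 = 23.1875
χ² = Σ (O − E)² / E
  black solid: (201 − 208.6875)² / 208.6875 = 0.2832
  black white-spotted: (83 − 69.5625)² / 69.5625 = 2.5957
  brown solid: (52 − 69.5625)² / 69.5625 = 4.4340
  brown white-spotted: (35 − 23.1875)² / 23.1875 = 6.0177
χ² = 0.2832 + 2.5957 + 4.4340 + 6.0177 = 13.3306 ≈ 13.331

13.331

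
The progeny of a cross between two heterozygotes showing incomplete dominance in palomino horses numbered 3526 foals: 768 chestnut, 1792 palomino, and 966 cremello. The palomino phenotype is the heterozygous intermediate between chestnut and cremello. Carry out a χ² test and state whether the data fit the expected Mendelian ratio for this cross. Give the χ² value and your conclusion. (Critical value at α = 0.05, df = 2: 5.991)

23.191; not consistent

With incomplete dominance, a heterozygote × heterozygote cross gives a 1:2:1 phenotypic ratio.
Expected counts for N = 3526 under a 1:2:1 ratio (total parts = 4):
  chestnut: 3526 × 1/4 = 881.5
  palomino: 3526 × 2/4 = 1763
  cremello: 3526 × 1/4 = 881.5
χ² = Σ (O − E)² / E
  chestnut: (768 − 881.5)² / 881.5 = 14.6140
  palomino: (1792 − 1763)² / 1763 = 0.4770
  cremello: (966 − 881.5)² / 881.5 = 8.1001
χ² = 14.6140 + 0.4770 + 8.1001 = 23.1911 ≈ 23.191
Degrees of freedom = 3 − 1 = 2; critical value at α = 0.05 is 5.991.
Since 23.191 > 5.991, we reject the null hypothesis — the data do not fit the 1:2:1 ratio.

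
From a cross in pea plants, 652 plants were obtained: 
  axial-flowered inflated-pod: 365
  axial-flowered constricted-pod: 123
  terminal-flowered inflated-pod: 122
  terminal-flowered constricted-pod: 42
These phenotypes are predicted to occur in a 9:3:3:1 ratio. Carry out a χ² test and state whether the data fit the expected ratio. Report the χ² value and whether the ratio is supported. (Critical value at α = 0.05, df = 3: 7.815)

Expected counts for N = 652 under a 9:3:3:1 ratio (total parts = 16):
  axial-flowered inflated-pod: 652 × 9/16 = 366.75
  axial-flowered constricted-pod: 652 × 3/16 = 122.25
  terminal-flowered inflated-pod: 652 × 3/16 = 122.25
  terminal-flowered constricted-pod: 652 × 1/16 = 40.75
χ² = Σ (O − E)² / E
  axial-flowered inflated-pod: (365 − 366.75)² / 366.75 = 0.0084
  axial-flowered constricted-pod: (123 − 122.25)² / 122.25 = 0.0046
  terminal-flowered inflated-pod: (122 − 122.25)² / 122.25 = 0.0005
  terminal-flowered constricted-pod: (42 − 40.75)² / 40.75 = 0.0383
χ² = 0.0084 + 0.0046 + 0.0005 + 0.0383 = 0.0518 ≈ 0.052
Degrees of freedom = 4 − 1 = 3; critical value at α = 0.05 is 7.815.
Since 0.052 < 7.815, we fail to reject the null hypothesis — the data are consistent with the 9:3:3:1 ratio.

0.052; consistent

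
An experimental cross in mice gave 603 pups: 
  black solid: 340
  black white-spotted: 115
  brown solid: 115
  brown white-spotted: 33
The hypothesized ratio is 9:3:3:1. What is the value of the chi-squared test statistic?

The 9:3:3:1 ratio has 16 parts, so with N = 603 the expected counts are:
  black solid: 603 × 9/16 = 339.1875
  black white-spotted: 603 × 3/16 = 113.0625
  brown solid: 603 × 3/16 = 113.0625
  brown white-spotted: 603 × 1/16 = 37.6875
χ² = Σ (O − E)² / E
  black solid: (340 − 339.1875)² / 339.1875 = 0.0019
  black white-spotted: (115 − 113.0625)² / 113.0625 = 0.0332
  brown solid: (115 − 113.0625)² / 113.0625 = 0.0332
  brown white-spotted: (33 − 37.6875)² / 37.6875 = 0.5830
χ² = 0.0019 + 0.0332 + 0.0332 + 0.5830 = 0.6513 ≈ 0.651

0.651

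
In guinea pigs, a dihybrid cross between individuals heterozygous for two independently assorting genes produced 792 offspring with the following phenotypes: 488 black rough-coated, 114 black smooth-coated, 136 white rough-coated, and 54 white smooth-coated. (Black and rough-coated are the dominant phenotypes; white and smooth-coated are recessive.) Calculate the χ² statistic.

A dihybrid F₂ with independent assortment and complete dominance at both loci gives a 9:3:3:1 phenotypic ratio.
Under the 9:3:3:1 hypothesis (Σ ratio = 16, N = 792):
  black rough-coated: 792 × 9/16 = 445.5
  black smooth-coated: 792 × 3/16 = 148.5
  white rough-coated: 792 × 3/16 = 148.5
  white smooth-coated: 792 × 1/16 = 49.5
χ² = Σ (O − E)² / E
  black rough-coated: (488 − 445.5)² / 445.5 = 4.0544
  black smooth-coated: (114 − 148.5)² / 148.5 = 8.0152
  white rough-coated: (136 − 148.5)² / 148.5 = 1.0522
  white smooth-coated: (54 − 49.5)² / 49.5 = 0.4091
χ² = 4.0544 + 8.0152 + 1.0522 + 0.4091 = 13.5309 ≈ 13.531

13.531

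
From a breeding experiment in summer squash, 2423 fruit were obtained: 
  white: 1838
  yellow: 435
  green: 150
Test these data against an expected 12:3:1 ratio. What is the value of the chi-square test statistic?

1.072

Expected counts for N = 2423 under a 12:3:1 ratio (total parts = 16):
  white: 2423 × 12/16 = 1817.25
  yellow: 2423 × 3/16 = 454.3125
  green: 2423 × 1/16 = 151.4375
χ² = Σ (O − E)² / E
  white: (1838 − 1817.25)² / 1817.25 = 0.2369
  yellow: (435 − 454.3125)² / 454.3125 = 0.8210
  green: (150 − 151.4375)² / 151.4375 = 0.0136
χ² = 0.2369 + 0.8210 + 0.0136 = 1.0715 ≈ 1.072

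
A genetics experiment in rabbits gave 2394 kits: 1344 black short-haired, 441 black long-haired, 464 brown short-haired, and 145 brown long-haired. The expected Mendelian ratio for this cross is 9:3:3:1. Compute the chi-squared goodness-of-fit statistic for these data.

Under the 9:3:3:1 hypothesis (Σ ratio = 16, N = 2394):
  black short-haired: 2394 × 9/16 = 1346.625
  black long-haired: 2394 × 3/16 = 448.875
  brown short-haired: 2394 × 3/16 = 448.875
  brown long-haired: 2394 × 1/16 = 149.625
χ² = Σ (O − E)² / E
  black short-haired: (1344 − 1346.625)² / 1346.625 = 0.0051
  black long-haired: (441 − 448.875)² / 448.875 = 0.1382
  brown short-haired: (464 − 448.875)² / 448.875 = 0.5096
  brown long-haired: (145 − 149.625)² / 149.625 = 0.1430
χ² = 0.0051 + 0.1382 + 0.5096 + 0.1430 = 0.7959 ≈ 0.796

0.796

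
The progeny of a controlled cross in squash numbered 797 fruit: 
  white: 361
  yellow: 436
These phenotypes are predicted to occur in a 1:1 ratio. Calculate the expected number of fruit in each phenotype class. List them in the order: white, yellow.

Expected counts for N = 797 under a 1:1 ratio (total parts = 2):
  white: 797 × 1/2 = 398.5
  yellow: 797 × 1/2 = 398.5

398.5, 398.5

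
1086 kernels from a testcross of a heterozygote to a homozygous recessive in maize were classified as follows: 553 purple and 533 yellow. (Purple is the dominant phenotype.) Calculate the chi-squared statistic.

0.368

A testcross of a heterozygote (Aa × aa) gives a 1:1 phenotypic ratio.
Expected counts for N = 1086 under a 1:1 ratio (total parts = 2):
  purple: 1086 × 1/2 = 543
  yellow: 1086 × 1/2 = 543
χ² = Σ (O − E)² / E
  purple: (553 − 543)² / 543 = 0.1842
  yellow: (533 − 543)² / 543 = 0.1842
χ² = 0.1842 + 0.1842 = 0.3684 ≈ 0.368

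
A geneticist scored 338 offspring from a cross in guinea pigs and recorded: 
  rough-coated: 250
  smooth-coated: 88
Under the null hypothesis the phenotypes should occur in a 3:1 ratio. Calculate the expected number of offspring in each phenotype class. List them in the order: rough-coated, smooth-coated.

253.5, 84.5

Under the 3:1 hypothesis (Σ ratio = 4, N = 338):
  rough-coated: 338 × 3/4 = 253.5
  smooth-coated: 338 × 1/4 = 84.5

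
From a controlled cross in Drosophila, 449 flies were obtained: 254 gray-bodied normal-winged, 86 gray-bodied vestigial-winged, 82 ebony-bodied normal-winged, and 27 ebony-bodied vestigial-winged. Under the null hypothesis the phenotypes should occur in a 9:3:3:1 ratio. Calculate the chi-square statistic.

The 9:3:3:1 ratio has 16 parts, so with N = 449 the expected counts are:
  gray-bodied normal-winged: 449 × 9/16 = 252.5625
  gray-bodied vestigial-winged: 449 × 3/16 = 84.1875
  ebony-bodied normal-winged: 449 × 3/16 = 84.1875
  ebony-bodied vestigial-winged: 449 × 1/16 = 28.0625
χ² = Σ (O − E)² / E
  gray-bodied normal-winged: (254 − 252.5625)² / 252.5625 = 0.0082
  gray-bodied vestigial-winged: (86 − 84.1875)² / 84.1875 = 0.0390
  ebony-bodied normal-winged: (82 − 84.1875)² / 84.1875 = 0.0568
  ebony-bodied vestigial-winged: (27 − 28.0625)² / 28.0625 = 0.0402
χ² = 0.0082 + 0.0390 + 0.0568 + 0.0402 = 0.1442 ≈ 0.144

0.144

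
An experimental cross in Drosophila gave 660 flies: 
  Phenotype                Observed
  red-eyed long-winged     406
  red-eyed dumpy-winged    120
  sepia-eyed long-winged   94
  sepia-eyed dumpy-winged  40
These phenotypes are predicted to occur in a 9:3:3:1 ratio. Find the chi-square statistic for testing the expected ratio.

10.556

Expected counts for N = 660 under a 9:3:3:1 ratio (total parts = 16):
  red-eyed long-winged: 660 × 9/16 = 371.25
  red-eyed dumpy-winged: 660 × 3/16 = 123.75
  sepia-eyed long-winged: 660 × 3/16 = 123.75
  sepia-eyed dumpy-winged: 660 × 1/16 = 41.25
χ² = Σ (O − E)² / E
  red-eyed long-winged: (406 − 371.25)² / 371.25 = 3.2527
  red-eyed dumpy-winged: (120 − 123.75)² / 123.75 = 0.1136
  sepia-eyed long-winged: (94 − 123.75)² / 123.75 = 7.1520
  sepia-eyed dumpy-winged: (40 − 41.25)² / 41.25 = 0.0379
χ² = 3.2527 + 0.1136 + 7.1520 + 0.0379 = 10.5562 ≈ 10.556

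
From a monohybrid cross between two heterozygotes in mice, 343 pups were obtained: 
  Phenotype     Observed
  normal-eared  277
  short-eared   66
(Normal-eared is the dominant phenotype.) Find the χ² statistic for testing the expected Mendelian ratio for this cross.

For a monohybrid cross between heterozygotes with complete dominance, the expected phenotypic ratio is 3:1.
The 3:1 ratio has 4 parts, so with N = 343 the expected counts are:
  normal-eared: 343 × 3/4 = 257.25
  short-eared: 343 × 1/4 = 85.75
χ² = Σ (O − E)² / E
  normal-eared: (277 − 257.25)² / 257.25 = 1.5163
  short-eared: (66 − 85.75)² / 85.75 = 4.5488
χ² = 1.5163 + 4.5488 = 6.0651 ≈ 6.065

6.065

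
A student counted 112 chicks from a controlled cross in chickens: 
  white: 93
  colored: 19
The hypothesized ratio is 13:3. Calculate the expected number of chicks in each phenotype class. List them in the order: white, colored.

91, 21

The 13:3 ratio has 16 parts, so with N = 112 the expected counts are:
  white: 112 × 13/16 = 91
  colored: 112 × 3/16 = 21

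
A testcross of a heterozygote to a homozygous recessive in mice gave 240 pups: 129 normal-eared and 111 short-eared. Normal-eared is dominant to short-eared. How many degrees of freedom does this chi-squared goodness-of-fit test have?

1

A testcross of a heterozygote (Aa × aa) gives a 1:1 phenotypic ratio.
A goodness-of-fit test with 2 phenotype classes has df = 2 − 1 = 1.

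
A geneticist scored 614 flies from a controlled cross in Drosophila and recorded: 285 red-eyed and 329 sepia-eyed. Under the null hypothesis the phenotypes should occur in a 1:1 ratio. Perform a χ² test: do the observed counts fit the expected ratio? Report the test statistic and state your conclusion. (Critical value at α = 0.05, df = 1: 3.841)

3.153; consistent

Under the 1:1 hypothesis (Σ ratio = 2, N = 614):
  red-eyed: 614 × 1/2 = 307
  sepia-eyed: 614 × 1/2 = 307
χ² = Σ (O − E)² / E
  red-eyed: (285 − 307)² / 307 = 1.5765
  sepia-eyed: (329 − 307)² / 307 = 1.5765
χ² = 1.5765 + 1.5765 = 3.153
Degrees of freedom = 2 − 1 = 1; critical value at α = 0.05 is 3.841.
Since 3.153 < 3.841, we fail to reject the null hypothesis — the data are consistent with the 1:1 ratio.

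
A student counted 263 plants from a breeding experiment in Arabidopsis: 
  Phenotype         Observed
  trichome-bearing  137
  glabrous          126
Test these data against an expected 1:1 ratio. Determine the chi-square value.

0.460

The 1:1 ratio has 2 parts, so with N = 263 the expected counts are:
  trichome-bearing: 263 × 1/2 = 131.5
  glabrous: 263 × 1/2 = 131.5
χ² = Σ (O − E)² / E
  trichome-bearing: (137 − 131.5)² / 131.5 = 0.2300
  glabrous: (126 − 131.5)² / 131.5 = 0.2300
χ² = 0.2300 + 0.2300 = 0.460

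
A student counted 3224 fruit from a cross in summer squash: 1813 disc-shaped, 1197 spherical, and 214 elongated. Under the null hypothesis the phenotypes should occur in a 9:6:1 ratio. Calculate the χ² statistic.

The 9:6:1 ratio has 16 parts, so with N = 3224 the expected counts are:
  disc-shaped: 3224 × 9/16 = 1813.5
  spherical: 3224 × 6/16 = 1209
  elongated: 3224 × 1/16 = 201.5
χ² = Σ (O − E)² / E
  disc-shaped: (1813 − 1813.5)² / 1813.5 = 0.0001
  spherical: (1197 − 1209)² / 1209 = 0.1191
  elongated: (214 − 201.5)² / 201.5 = 0.7754
χ² = 0.0001 + 0.1191 + 0.7754 = 0.8946 ≈ 0.895

0.895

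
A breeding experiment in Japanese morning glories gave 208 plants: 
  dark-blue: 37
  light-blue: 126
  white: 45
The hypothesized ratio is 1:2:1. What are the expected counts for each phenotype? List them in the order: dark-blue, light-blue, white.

52, 104, 52

Under the 1:2:1 hypothesis (Σ ratio = 4, N = 208):
  dark-blue: 208 × 1/4 = 52
  light-blue: 208 × 2/4 = 104
  white: 208 × 1/4 = 52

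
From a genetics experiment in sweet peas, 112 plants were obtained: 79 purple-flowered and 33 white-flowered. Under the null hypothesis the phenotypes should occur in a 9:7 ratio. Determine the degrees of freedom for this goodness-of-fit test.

1

A goodness-of-fit test with 2 phenotype classes has df = 2 − 1 = 1.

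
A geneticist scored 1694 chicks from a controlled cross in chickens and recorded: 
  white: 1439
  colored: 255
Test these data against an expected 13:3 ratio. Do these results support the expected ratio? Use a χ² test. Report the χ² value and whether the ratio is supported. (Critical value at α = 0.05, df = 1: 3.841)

15.197; not consistent

Total ratio parts = 16. Expected numbers out of 1694:
  white: 1694 × 13/16 = 1376.375
  colored: 1694 × 3/16 = 317.625
χ² = Σ (O − E)² / E
  white: (1439 − 1376.375)² / 1376.375 = 2.8494
  colored: (255 − 317.625)² / 317.625 = 12.3476
χ² = 2.8494 + 12.3476 = 15.197
Degrees of freedom = 2 − 1 = 1; critical value at α = 0.05 is 3.841.
Since 15.197 > 3.841, we reject the null hypothesis — the data do not fit the 13:3 ratio.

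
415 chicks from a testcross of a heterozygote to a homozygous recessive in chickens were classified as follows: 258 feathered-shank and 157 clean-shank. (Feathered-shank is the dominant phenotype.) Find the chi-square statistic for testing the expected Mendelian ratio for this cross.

A testcross of a heterozygote (Aa × aa) gives a 1:1 phenotypic ratio.
Expected counts for N = 415 under a 1:1 ratio (total parts = 2):
  feathered-shank: 415 × 1/2 = 207.5
  clean-shank: 415 × 1/2 = 207.5
χ² = Σ (O − E)² / E
  feathered-shank: (258 − 207.5)² / 207.5 = 12.2904
  clean-shank: (157 − 207.5)² / 207.5 = 12.2904
χ² = 12.2904 + 12.2904 = 24.5808 ≈ 24.581

24.581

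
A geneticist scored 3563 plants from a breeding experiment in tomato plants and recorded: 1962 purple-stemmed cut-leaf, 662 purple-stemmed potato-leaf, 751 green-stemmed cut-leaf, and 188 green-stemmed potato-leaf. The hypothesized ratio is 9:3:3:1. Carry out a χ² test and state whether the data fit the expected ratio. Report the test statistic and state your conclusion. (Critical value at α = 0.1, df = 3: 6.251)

The 9:3:3:1 ratio has 16 parts, so with N = 3563 the expected counts are:
  purple-stemmed cut-leaf: 3563 × 9/16 = 2004.1875
  purple-stemmed potato-leaf: 3563 × 3/16 = 668.0625
  green-stemmed cut-leaf: 3563 × 3/16 = 668.0625
  green-stemmed potato-leaf: 3563 × 1/16 = 222.6875
χ² = Σ (O − E)² / E
  purple-stemmed cut-leaf: (1962 − 2004.1875)² / 2004.1875 = 0.8880
  purple-stemmed potato-leaf: (662 − 668.0625)² / 668.0625 = 0.0550
  green-stemmed cut-leaf: (751 − 668.0625)² / 668.0625 = 10.2964
  green-stemmed potato-leaf: (188 − 222.6875)² / 222.6875 = 5.4032
χ² = 0.8880 + 0.0550 + 10.2964 + 5.4032 = 16.6426 ≈ 16.643
Degrees of freedom = 4 − 1 = 3; critical value at α = 0.1 is 6.251.
Since 16.643 > 6.251, we reject the null hypothesis — the data do not fit the 9:3:3:1 ratio.

16.643; not consistent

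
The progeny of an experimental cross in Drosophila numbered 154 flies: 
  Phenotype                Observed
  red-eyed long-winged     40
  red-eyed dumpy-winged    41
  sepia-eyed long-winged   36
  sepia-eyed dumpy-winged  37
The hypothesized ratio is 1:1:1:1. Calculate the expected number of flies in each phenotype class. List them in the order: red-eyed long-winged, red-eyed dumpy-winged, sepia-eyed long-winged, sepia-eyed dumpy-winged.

Under the 1:1:1:1 hypothesis (Σ ratio = 4, N = 154):
  red-eyed long-winged: 154 × 1/4 = 38.5
  red-eyed dumpy-winged: 154 × 1/4 = 38.5
  sepia-eyed long-winged: 154 × 1/4 = 38.5
  sepia-eyed dumpy-winged: 154 × 1/4 = 38.5

38.5, 38.5, 38.5, 38.5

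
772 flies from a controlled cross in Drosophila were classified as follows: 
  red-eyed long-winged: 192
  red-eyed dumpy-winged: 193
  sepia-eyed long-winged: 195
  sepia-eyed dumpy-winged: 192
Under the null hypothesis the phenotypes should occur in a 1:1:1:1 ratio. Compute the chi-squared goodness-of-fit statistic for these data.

0.031

The 1:1:1:1 ratio has 4 parts, so with N = 772 the expected counts are:
  red-eyed long-winged: 772 × 1/4 = 193
  red-eyed dumpy-winged: 772 × 1/4 = 193
  sepia-eyed long-winged: 772 × 1/4 = 193
  sepia-eyed dumpy-winged: 772 × 1/4 = 193
χ² = Σ (O − E)² / E
  red-eyed long-winged: (192 − 193)² / 193 = 0.0052
  red-eyed dumpy-winged: (193 − 193)² / 193 = 0.0000
  sepia-eyed long-winged: (195 − 193)² / 193 = 0.0207
  sepia-eyed dumpy-winged: (192 − 193)² / 193 = 0.0052
χ² = 0.0052 + 0.0000 + 0.0207 + 0.0052 = 0.0311 ≈ 0.031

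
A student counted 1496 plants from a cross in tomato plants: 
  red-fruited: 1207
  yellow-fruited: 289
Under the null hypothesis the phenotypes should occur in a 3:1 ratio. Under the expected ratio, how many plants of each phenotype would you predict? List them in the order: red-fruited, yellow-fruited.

Total ratio parts = 4. Expected numbers out of 1496:
  red-fruited: 1496 × 3/4 = 1122
  yellow-fruited: 1496 × 1/4 = 374

1122, 374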